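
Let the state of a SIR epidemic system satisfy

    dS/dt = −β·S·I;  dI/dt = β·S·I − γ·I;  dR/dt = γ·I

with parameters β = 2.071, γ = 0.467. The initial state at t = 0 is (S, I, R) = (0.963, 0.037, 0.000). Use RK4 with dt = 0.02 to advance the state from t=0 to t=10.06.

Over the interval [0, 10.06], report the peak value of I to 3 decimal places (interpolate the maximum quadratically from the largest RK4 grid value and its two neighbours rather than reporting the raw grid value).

t=0.000: state=(0.963, 0.037, 0.000)
step 1 (dt=0.02): k1=(-0.074, 0.057, 0.017), k2=(-0.075, 0.057, 0.018), k3=(-0.075, 0.057, 0.018), k4=(-0.076, 0.058, 0.018); state += dt/6·(k1+2k2+2k3+k4)
t=0.020: state=(0.962, 0.038, 0.000)
t=0.040: state=(0.960, 0.039, 0.001)
t=0.060: state=(0.958, 0.041, 0.001)
continuing one RK4 step at a time; state shown every 25 steps (Δt=0.5):
t=0.500: state=(0.910, 0.077, 0.013)
t=1.000: state=(0.811, 0.150, 0.039)
t=1.500: state=(0.659, 0.256, 0.086)
t=2.000: state=(0.477, 0.365, 0.158)
t=2.500: state=(0.314, 0.433, 0.253)
t=3.000: state=(0.198, 0.445, 0.356)
t=3.500: state=(0.127, 0.416, 0.457)
t=4.000: state=(0.084, 0.367, 0.549)
t=4.500: state=(0.059, 0.312, 0.628)
t=5.000: state=(0.044, 0.261, 0.695)
t=5.500: state=(0.035, 0.215, 0.751)
t=6.000: state=(0.028, 0.176, 0.796)
t=6.500: state=(0.024, 0.143, 0.833)
t=7.000: state=(0.021, 0.116, 0.863)
t=7.500: state=(0.019, 0.094, 0.888)
t=8.000: state=(0.017, 0.076, 0.907)
t=8.500: state=(0.016, 0.061, 0.923)
t=9.000: state=(0.015, 0.049, 0.936)
t=9.500: state=(0.015, 0.039, 0.946)
t=10.000: state=(0.014, 0.032, 0.954)
t=10.060: state=(0.014, 0.031, 0.955)
largest grid value and its neighbours: I(2.840)=0.44710, I(2.860)=0.44714, I(2.880)=0.44711
parabola through these three points peaks at t≈2.861 with I≈0.44714

max I = 0.447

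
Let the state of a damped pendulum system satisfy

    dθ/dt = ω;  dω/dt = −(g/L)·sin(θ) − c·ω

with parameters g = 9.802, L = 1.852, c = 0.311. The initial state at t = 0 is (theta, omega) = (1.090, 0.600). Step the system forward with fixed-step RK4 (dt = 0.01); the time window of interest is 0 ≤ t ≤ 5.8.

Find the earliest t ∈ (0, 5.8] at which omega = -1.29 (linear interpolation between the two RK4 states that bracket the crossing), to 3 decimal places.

t = 0.417

t=0.000: state=(1.090, 0.600)
step 1 (dt=0.01): k1=(0.600, -4.879), k2=(0.576, -4.879), k3=(0.576, -4.879), k4=(0.551, -4.878); state += dt/6·(k1+2k2+2k3+k4)
t=0.010: state=(1.096, 0.551)
t=0.020: state=(1.101, 0.502)
t=0.030: state=(1.106, 0.454)
continuing one RK4 step at a time; state shown every 20 steps (Δt=0.2):
t=0.200: state=(1.113, -0.359)
t=0.400: state=(0.953, -1.225)
t=0.410: state=(0.940, -1.264)
next step: t=0.420: state=(0.927, -1.302) — omega has crossed -1.29
linear interpolation between t=0.410 (-1.26381) and t=0.420 (-1.30237) → t≈0.417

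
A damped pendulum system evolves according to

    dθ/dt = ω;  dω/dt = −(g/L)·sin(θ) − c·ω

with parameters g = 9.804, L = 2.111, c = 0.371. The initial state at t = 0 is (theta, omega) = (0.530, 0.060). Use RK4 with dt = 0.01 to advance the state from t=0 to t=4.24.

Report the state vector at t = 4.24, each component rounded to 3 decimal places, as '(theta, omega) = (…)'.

(theta, omega) = (-0.207, -0.231)

t=0.000: state=(0.530, 0.060)
step 1 (dt=0.01): k1=(0.060, -2.370), k2=(0.048, -2.367), k3=(0.048, -2.367), k4=(0.036, -2.363); state += dt/6·(k1+2k2+2k3+k4)
t=0.010: state=(0.530, 0.036)
t=0.020: state=(0.531, 0.013)
t=0.030: state=(0.531, -0.011)
continuing one RK4 step at a time; state shown every 20 steps (Δt=0.2):
t=0.200: state=(0.496, -0.389)
t=0.400: state=(0.381, -0.745)
t=0.600: state=(0.208, -0.953)
t=0.800: state=(0.011, -0.982)
t=1.000: state=(-0.173, -0.836)
t=1.200: state=(-0.314, -0.556)
t=1.400: state=(-0.391, -0.202)
t=1.600: state=(-0.394, 0.160)
t=1.800: state=(-0.330, 0.470)
t=2.000: state=(-0.213, 0.679)
t=2.200: state=(-0.067, 0.756)
t=2.400: state=(0.080, 0.694)
t=2.600: state=(0.203, 0.516)
t=2.800: state=(0.281, 0.260)
t=3.000: state=(0.305, -0.021)
t=3.200: state=(0.274, -0.279)
t=3.400: state=(0.198, -0.470)
t=3.600: state=(0.092, -0.567)
t=3.800: state=(-0.022, -0.557)
t=4.000: state=(-0.124, -0.450)
t=4.200: state=(-0.197, -0.272)
t=4.240: state=(-0.207, -0.231)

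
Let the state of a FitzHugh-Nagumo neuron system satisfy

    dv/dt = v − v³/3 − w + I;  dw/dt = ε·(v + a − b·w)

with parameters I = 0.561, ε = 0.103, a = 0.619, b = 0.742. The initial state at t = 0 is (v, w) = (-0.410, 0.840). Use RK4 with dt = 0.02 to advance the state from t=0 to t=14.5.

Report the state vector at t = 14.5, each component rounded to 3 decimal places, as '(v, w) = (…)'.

t=0.000: state=(-0.410, 0.840)
step 1 (dt=0.02): k1=(-0.666, -0.043), k2=(-0.671, -0.043), k3=(-0.671, -0.043), k4=(-0.676, -0.044); state += dt/6·(k1+2k2+2k3+k4)
t=0.020: state=(-0.423, 0.839)
t=0.040: state=(-0.437, 0.838)
t=0.060: state=(-0.451, 0.837)
continuing one RK4 step at a time; state shown every 25 steps (Δt=0.5):
t=0.500: state=(-0.802, 0.810)
t=1.000: state=(-1.239, 0.759)
t=1.500: state=(-1.553, 0.690)
t=2.000: state=(-1.688, 0.613)
t=2.500: state=(-1.718, 0.535)
t=3.000: state=(-1.704, 0.460)
t=3.500: state=(-1.676, 0.388)
t=4.000: state=(-1.641, 0.321)
t=4.500: state=(-1.604, 0.258)
t=5.000: state=(-1.567, 0.200)
t=5.500: state=(-1.528, 0.146)
t=6.000: state=(-1.490, 0.095)
t=6.500: state=(-1.450, 0.049)
t=7.000: state=(-1.411, 0.006)
t=7.500: state=(-1.370, -0.033)
t=8.000: state=(-1.329, -0.069)
t=8.500: state=(-1.287, -0.101)
t=9.000: state=(-1.243, -0.130)
t=9.500: state=(-1.198, -0.156)
t=10.000: state=(-1.151, -0.178)
t=10.500: state=(-1.102, -0.197)
t=11.000: state=(-1.049, -0.213)
t=11.500: state=(-0.992, -0.225)
t=12.000: state=(-0.929, -0.234)
t=12.500: state=(-0.858, -0.239)
t=13.000: state=(-0.775, -0.240)
t=13.500: state=(-0.674, -0.236)
t=14.000: state=(-0.545, -0.227)
t=14.500: state=(-0.369, -0.211)

(v, w) = (-0.369, -0.211)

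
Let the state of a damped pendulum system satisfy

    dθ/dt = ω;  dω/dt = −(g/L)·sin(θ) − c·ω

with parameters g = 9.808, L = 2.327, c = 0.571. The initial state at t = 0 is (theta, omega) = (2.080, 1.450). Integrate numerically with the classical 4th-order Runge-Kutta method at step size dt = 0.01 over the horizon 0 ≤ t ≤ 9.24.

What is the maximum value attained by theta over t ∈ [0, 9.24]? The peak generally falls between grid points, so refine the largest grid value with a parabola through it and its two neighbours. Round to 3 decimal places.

max theta = 2.350

t=0.000: state=(2.080, 1.450)
step 1 (dt=0.01): k1=(1.450, -4.508), k2=(1.427, -4.480), k3=(1.428, -4.481), k4=(1.405, -4.453); state += dt/6·(k1+2k2+2k3+k4)
t=0.010: state=(2.094, 1.405)
t=0.020: state=(2.108, 1.361)
t=0.030: state=(2.121, 1.317)
continuing one RK4 step at a time; state shown every 50 steps (Δt=0.5):
t=0.500: state=(2.336, -0.291)
t=1.000: state=(1.830, -1.754)
t=1.500: state=(0.608, -2.945)
t=2.000: state=(-0.726, -1.985)
t=2.500: state=(-1.196, 0.092)
t=3.000: state=(-0.729, 1.611)
t=3.500: state=(0.167, 1.669)
t=4.000: state=(0.706, 0.380)
t=4.500: state=(0.558, -0.867)
t=5.000: state=(0.003, -1.150)
t=5.500: state=(-0.416, -0.418)
t=6.000: state=(-0.391, 0.467)
t=6.500: state=(-0.052, 0.759)
t=7.000: state=(0.246, 0.348)
t=7.500: state=(0.266, -0.248)
t=8.000: state=(0.060, -0.492)
t=8.500: state=(-0.145, -0.265)
t=9.000: state=(-0.178, 0.127)
t=9.240: state=(-0.130, 0.257)
largest grid value and its neighbours: theta(0.390)=2.34999, theta(0.400)=2.35016, theta(0.410)=2.35003
parabola through these three points peaks at t≈0.401 with theta≈2.35016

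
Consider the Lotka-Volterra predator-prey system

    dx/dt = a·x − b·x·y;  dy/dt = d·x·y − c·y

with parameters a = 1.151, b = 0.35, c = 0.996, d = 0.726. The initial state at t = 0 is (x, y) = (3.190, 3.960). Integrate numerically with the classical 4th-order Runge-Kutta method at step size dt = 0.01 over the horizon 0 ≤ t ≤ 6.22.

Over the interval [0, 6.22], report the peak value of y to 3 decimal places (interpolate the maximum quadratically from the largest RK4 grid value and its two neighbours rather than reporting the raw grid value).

max y = 7.375

t=0.000: state=(3.190, 3.960)
step 1 (dt=0.01): k1=(-0.750, 5.227), k2=(-0.778, 5.251), k3=(-0.778, 5.250), k4=(-0.806, 5.274); state += dt/6·(k1+2k2+2k3+k4)
t=0.010: state=(3.182, 4.013)
t=0.020: state=(3.174, 4.065)
t=0.030: state=(3.165, 4.119)
continuing one RK4 step at a time; state shown every 25 steps (Δt=0.25):
t=0.250: state=(2.832, 5.359)
t=0.500: state=(2.229, 6.626)
t=0.750: state=(1.607, 7.307)
t=1.000: state=(1.127, 7.281)
t=1.250: state=(0.811, 6.752)
t=1.500: state=(0.619, 5.984)
t=1.750: state=(0.507, 5.162)
t=2.000: state=(0.445, 4.384)
t=2.250: state=(0.417, 3.695)
t=2.500: state=(0.413, 3.105)
t=2.750: state=(0.430, 2.612)
t=3.000: state=(0.464, 2.208)
t=3.250: state=(0.518, 1.881)
t=3.500: state=(0.593, 1.621)
t=3.750: state=(0.692, 1.420)
t=4.000: state=(0.821, 1.269)
t=4.250: state=(0.984, 1.165)
t=4.500: state=(1.189, 1.105)
t=4.750: state=(1.440, 1.093)
t=5.000: state=(1.743, 1.136)
t=5.250: state=(2.094, 1.254)
t=5.500: state=(2.480, 1.480)
t=5.750: state=(2.860, 1.875)
t=6.000: state=(3.153, 2.528)
t=6.220: state=(3.239, 3.392)
largest grid value and its neighbours: y(0.850)=7.37430, y(0.860)=7.37496, y(0.870)=7.37456
parabola through these three points peaks at t≈0.861 with y≈7.37496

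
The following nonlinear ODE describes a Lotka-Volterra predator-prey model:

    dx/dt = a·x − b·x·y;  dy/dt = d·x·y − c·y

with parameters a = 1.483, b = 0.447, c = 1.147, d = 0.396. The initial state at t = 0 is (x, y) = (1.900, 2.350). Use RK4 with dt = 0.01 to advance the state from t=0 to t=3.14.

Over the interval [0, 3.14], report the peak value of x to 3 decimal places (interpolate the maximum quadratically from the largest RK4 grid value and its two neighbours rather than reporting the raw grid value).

max x = 4.758

t=0.000: state=(1.900, 2.350)
step 1 (dt=0.01): k1=(0.822, -0.927), k2=(0.828, -0.922), k3=(0.828, -0.922), k4=(0.833, -0.916); state += dt/6·(k1+2k2+2k3+k4)
t=0.010: state=(1.908, 2.341)
t=0.020: state=(1.917, 2.332)
t=0.030: state=(1.925, 2.323)
continuing one RK4 step at a time; state shown every 20 steps (Δt=0.2):
t=0.200: state=(2.088, 2.187)
t=0.400: state=(2.322, 2.070)
t=0.600: state=(2.606, 2.000)
t=0.800: state=(2.935, 1.979)
t=1.000: state=(3.305, 2.014)
t=1.200: state=(3.699, 2.113)
t=1.400: state=(4.090, 2.287)
t=1.600: state=(4.436, 2.549)
t=1.800: state=(4.678, 2.910)
t=2.000: state=(4.757, 3.366)
t=2.200: state=(4.629, 3.886)
t=2.400: state=(4.297, 4.405)
t=2.600: state=(3.821, 4.833)
t=2.800: state=(3.294, 5.093)
t=3.000: state=(2.799, 5.152)
t=3.140: state=(2.500, 5.081)
largest grid value and its neighbours: x(1.970)=4.75778, x(1.980)=4.75805, x(1.990)=4.75781
parabola through these three points peaks at t≈1.980 with x≈4.75805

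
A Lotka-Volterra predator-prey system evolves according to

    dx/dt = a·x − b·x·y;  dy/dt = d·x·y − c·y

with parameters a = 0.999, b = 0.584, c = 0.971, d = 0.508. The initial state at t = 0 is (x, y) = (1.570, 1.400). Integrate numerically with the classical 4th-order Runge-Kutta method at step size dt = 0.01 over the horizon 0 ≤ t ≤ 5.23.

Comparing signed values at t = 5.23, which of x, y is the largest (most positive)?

t=0.000: state=(1.570, 1.400)
step 1 (dt=0.01): k1=(0.285, -0.243), k2=(0.286, -0.242), k3=(0.286, -0.242), k4=(0.288, -0.240); state += dt/6·(k1+2k2+2k3+k4)
t=0.010: state=(1.573, 1.398)
t=0.020: state=(1.576, 1.395)
t=0.030: state=(1.579, 1.393)
continuing one RK4 step at a time; state shown every 20 steps (Δt=0.2):
t=0.200: state=(1.632, 1.356)
t=0.400: state=(1.705, 1.323)
t=0.600: state=(1.786, 1.301)
t=0.800: state=(1.875, 1.290)
t=1.000: state=(1.969, 1.292)
t=1.200: state=(2.067, 1.306)
t=1.400: state=(2.164, 1.333)
t=1.600: state=(2.256, 1.374)
t=1.800: state=(2.339, 1.429)
t=2.000: state=(2.408, 1.498)
t=2.200: state=(2.457, 1.580)
t=2.400: state=(2.482, 1.673)
t=2.600: state=(2.478, 1.772)
t=2.800: state=(2.446, 1.875)
t=3.000: state=(2.385, 1.974)
t=3.200: state=(2.301, 2.063)
t=3.400: state=(2.198, 2.135)
t=3.600: state=(2.085, 2.186)
t=3.800: state=(1.969, 2.212)
t=4.000: state=(1.857, 2.212)
t=4.200: state=(1.753, 2.188)
t=4.400: state=(1.662, 2.143)
t=4.600: state=(1.586, 2.081)
t=4.800: state=(1.525, 2.007)
t=5.000: state=(1.480, 1.925)
t=5.200: state=(1.451, 1.839)
t=5.230: state=(1.448, 1.827)
compare at T: x=1.448, y=1.827

largest component: y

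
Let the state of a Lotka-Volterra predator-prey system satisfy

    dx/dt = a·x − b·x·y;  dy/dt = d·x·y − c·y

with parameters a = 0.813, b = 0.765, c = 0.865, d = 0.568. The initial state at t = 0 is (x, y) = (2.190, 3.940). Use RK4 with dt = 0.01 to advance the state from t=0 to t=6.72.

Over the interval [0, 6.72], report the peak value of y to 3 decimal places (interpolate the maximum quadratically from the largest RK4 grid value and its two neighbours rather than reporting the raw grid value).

max y = 4.055

t=0.000: state=(2.190, 3.940)
step 1 (dt=0.01): k1=(-4.820, 1.493), k2=(-4.780, 1.442), k3=(-4.780, 1.442), k4=(-4.739, 1.391); state += dt/6·(k1+2k2+2k3+k4)
t=0.010: state=(2.142, 3.954)
t=0.020: state=(2.095, 3.968)
t=0.030: state=(2.049, 3.980)
continuing one RK4 step at a time; state shown every 25 steps (Δt=0.25):
t=0.250: state=(1.242, 4.025)
t=0.500: state=(0.723, 3.713)
t=0.750: state=(0.455, 3.246)
t=1.000: state=(0.314, 2.758)
t=1.250: state=(0.237, 2.309)
t=1.500: state=(0.194, 1.918)
t=1.750: state=(0.170, 1.585)
t=2.000: state=(0.159, 1.307)
t=2.250: state=(0.155, 1.076)
t=2.500: state=(0.157, 0.886)
t=2.750: state=(0.165, 0.730)
t=3.000: state=(0.178, 0.603)
t=3.250: state=(0.197, 0.499)
t=3.500: state=(0.221, 0.414)
t=3.750: state=(0.252, 0.345)
t=4.000: state=(0.291, 0.289)
t=4.250: state=(0.339, 0.243)
t=4.500: state=(0.397, 0.206)
t=4.750: state=(0.470, 0.177)
t=5.000: state=(0.558, 0.153)
t=5.250: state=(0.665, 0.134)
t=5.500: state=(0.795, 0.120)
t=5.750: state=(0.953, 0.109)
t=6.000: state=(1.145, 0.102)
t=6.250: state=(1.376, 0.098)
t=6.500: state=(1.655, 0.098)
t=6.720: state=(1.946, 0.102)
largest grid value and its neighbours: y(0.150)=4.05469, y(0.160)=4.05515, y(0.170)=4.05481
parabola through these three points peaks at t≈0.161 with y≈4.05515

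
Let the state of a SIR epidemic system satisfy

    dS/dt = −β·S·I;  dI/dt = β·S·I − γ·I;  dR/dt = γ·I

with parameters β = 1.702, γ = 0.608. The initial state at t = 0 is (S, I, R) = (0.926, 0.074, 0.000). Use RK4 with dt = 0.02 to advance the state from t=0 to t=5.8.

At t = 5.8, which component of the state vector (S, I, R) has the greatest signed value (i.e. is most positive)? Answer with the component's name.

t=0.000: state=(0.926, 0.074, 0.000)
step 1 (dt=0.02): k1=(-0.117, 0.072, 0.045), k2=(-0.118, 0.072, 0.045), k3=(-0.118, 0.072, 0.045), k4=(-0.119, 0.073, 0.046); state += dt/6·(k1+2k2+2k3+k4)
t=0.020: state=(0.924, 0.075, 0.001)
t=0.040: state=(0.921, 0.077, 0.002)
t=0.060: state=(0.919, 0.078, 0.003)
continuing one RK4 step at a time; state shown every 10 steps (Δt=0.2):
t=0.200: state=(0.901, 0.089, 0.010)
t=0.400: state=(0.871, 0.107, 0.022)
t=0.600: state=(0.837, 0.127, 0.036)
t=0.800: state=(0.799, 0.148, 0.053)
t=1.000: state=(0.757, 0.171, 0.072)
t=1.200: state=(0.711, 0.195, 0.094)
t=1.400: state=(0.663, 0.218, 0.120)
t=1.600: state=(0.613, 0.240, 0.147)
t=1.800: state=(0.563, 0.259, 0.178)
t=2.000: state=(0.514, 0.276, 0.210)
t=2.200: state=(0.467, 0.288, 0.245)
t=2.400: state=(0.423, 0.297, 0.280)
t=2.600: state=(0.382, 0.302, 0.317)
t=2.800: state=(0.344, 0.302, 0.353)
t=3.000: state=(0.311, 0.299, 0.390)
t=3.200: state=(0.281, 0.293, 0.426)
t=3.400: state=(0.255, 0.284, 0.461)
t=3.600: state=(0.232, 0.273, 0.495)
t=3.800: state=(0.211, 0.261, 0.528)
t=4.000: state=(0.194, 0.248, 0.559)
t=4.200: state=(0.179, 0.234, 0.588)
t=4.400: state=(0.165, 0.219, 0.615)
t=4.600: state=(0.154, 0.205, 0.641)
t=4.800: state=(0.144, 0.191, 0.665)
t=5.000: state=(0.135, 0.177, 0.688)
t=5.200: state=(0.127, 0.164, 0.708)
t=5.400: state=(0.121, 0.152, 0.728)
t=5.600: state=(0.115, 0.140, 0.745)
t=5.800: state=(0.110, 0.129, 0.762)
compare at T: S=0.110, I=0.129, R=0.762

largest component: R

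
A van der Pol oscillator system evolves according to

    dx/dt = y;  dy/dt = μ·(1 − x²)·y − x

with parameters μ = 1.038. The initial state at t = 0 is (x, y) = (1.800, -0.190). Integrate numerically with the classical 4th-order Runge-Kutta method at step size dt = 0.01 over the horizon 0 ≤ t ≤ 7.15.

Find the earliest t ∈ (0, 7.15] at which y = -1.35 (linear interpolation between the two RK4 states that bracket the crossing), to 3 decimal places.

t=0.000: state=(1.800, -0.190)
step 1 (dt=0.01): k1=(-0.190, -1.358), k2=(-0.197, -1.342), k3=(-0.197, -1.342), k4=(-0.203, -1.327); state += dt/6·(k1+2k2+2k3+k4)
t=0.010: state=(1.798, -0.203)
t=0.020: state=(1.796, -0.217)
t=0.030: state=(1.794, -0.229)
continuing one RK4 step at a time; state shown every 25 steps (Δt=0.25):
t=0.250: state=(1.717, -0.451)
t=0.500: state=(1.582, -0.622)
t=0.750: state=(1.408, -0.773)
t=1.000: state=(1.194, -0.945)
t=1.250: state=(0.930, -1.175)
t=1.390: state=(0.754, -1.346)
next step: t=1.400: state=(0.741, -1.359) — y has crossed -1.35
linear interpolation between t=1.390 (-1.34567) and t=1.400 (-1.35934) → t≈1.393

t = 1.393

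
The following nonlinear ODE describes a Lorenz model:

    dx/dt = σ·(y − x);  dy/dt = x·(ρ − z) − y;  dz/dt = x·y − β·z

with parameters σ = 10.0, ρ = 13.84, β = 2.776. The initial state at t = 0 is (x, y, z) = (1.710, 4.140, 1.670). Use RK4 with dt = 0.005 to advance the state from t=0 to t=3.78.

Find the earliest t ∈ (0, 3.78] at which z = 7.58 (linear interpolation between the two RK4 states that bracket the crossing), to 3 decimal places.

t = 0.209

t=0.000: state=(1.710, 4.140, 1.670)
step 1 (dt=0.005): k1=(24.300, 16.671, 2.443), k2=(24.109, 17.358, 2.752), k3=(24.131, 17.349, 2.751), k4=(23.961, 18.027, 3.064); state += dt/6·(k1+2k2+2k3+k4)
t=0.005: state=(1.831, 4.227, 1.684)
t=0.010: state=(1.950, 4.320, 1.701)
t=0.015: state=(2.068, 4.420, 1.721)
continuing one RK4 step at a time; state shown every 40 steps (Δt=0.2):
t=0.200: state=(7.583, 11.415, 6.948)
t=0.205: state=(7.775, 11.615, 7.291)
next step: t=0.210: state=(7.967, 11.807, 7.649) — z has crossed 7.58
linear interpolation between t=0.205 (7.29140) and t=0.210 (7.64865) → t≈0.209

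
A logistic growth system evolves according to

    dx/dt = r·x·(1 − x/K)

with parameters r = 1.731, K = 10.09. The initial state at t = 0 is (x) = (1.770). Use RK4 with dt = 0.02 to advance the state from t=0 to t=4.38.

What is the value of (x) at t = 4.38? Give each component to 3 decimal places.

(x) = (10.066)

t=0.000: state=(1.770)
step 1 (dt=0.02): k1=(2.526), k2=(2.555), k3=(2.555), k4=(2.583); state += dt/6·(k1+2k2+2k3+k4)
t=0.020: state=(1.821)
t=0.040: state=(1.873)
t=0.060: state=(1.927)
continuing one RK4 step at a time; state shown every 10 steps (Δt=0.2):
t=0.200: state=(2.333)
t=0.400: state=(3.010)
t=0.600: state=(3.788)
t=0.800: state=(4.635)
t=1.000: state=(5.506)
t=1.200: state=(6.350)
t=1.400: state=(7.123)
t=1.600: state=(7.794)
t=1.800: state=(8.350)
t=2.000: state=(8.793)
t=2.200: state=(9.137)
t=2.400: state=(9.397)
t=2.600: state=(9.590)
t=2.800: state=(9.731)
t=3.000: state=(9.833)
t=3.200: state=(9.907)
t=3.400: state=(9.960)
t=3.600: state=(9.998)
t=3.800: state=(10.024)
t=4.000: state=(10.044)
t=4.200: state=(10.057)
t=4.380: state=(10.066)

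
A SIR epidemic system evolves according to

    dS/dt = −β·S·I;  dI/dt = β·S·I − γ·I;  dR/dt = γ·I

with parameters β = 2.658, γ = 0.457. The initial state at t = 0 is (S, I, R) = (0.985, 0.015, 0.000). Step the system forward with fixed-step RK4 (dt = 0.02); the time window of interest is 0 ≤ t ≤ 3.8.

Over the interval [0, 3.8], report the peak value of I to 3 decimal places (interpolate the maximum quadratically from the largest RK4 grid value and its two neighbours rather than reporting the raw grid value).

max I = 0.528

t=0.000: state=(0.985, 0.015, 0.000)
step 1 (dt=0.02): k1=(-0.039, 0.032, 0.007), k2=(-0.040, 0.033, 0.007), k3=(-0.040, 0.033, 0.007), k4=(-0.041, 0.034, 0.007); state += dt/6·(k1+2k2+2k3+k4)
t=0.020: state=(0.984, 0.016, 0.000)
t=0.040: state=(0.983, 0.016, 0.000)
t=0.060: state=(0.982, 0.017, 0.000)
continuing one RK4 step at a time; state shown every 10 steps (Δt=0.2):
t=0.200: state=(0.975, 0.023, 0.002)
t=0.400: state=(0.960, 0.035, 0.004)
t=0.600: state=(0.938, 0.053, 0.008)
t=0.800: state=(0.906, 0.079, 0.014)
t=1.000: state=(0.861, 0.116, 0.023)
t=1.200: state=(0.799, 0.165, 0.036)
t=1.400: state=(0.721, 0.225, 0.054)
t=1.600: state=(0.628, 0.294, 0.077)
t=1.800: state=(0.527, 0.365, 0.108)
t=2.000: state=(0.426, 0.430, 0.144)
t=2.200: state=(0.335, 0.480, 0.186)
t=2.400: state=(0.257, 0.512, 0.231)
t=2.600: state=(0.195, 0.527, 0.279)
t=2.800: state=(0.147, 0.526, 0.327)
t=3.000: state=(0.112, 0.514, 0.374)
t=3.200: state=(0.085, 0.494, 0.421)
t=3.400: state=(0.066, 0.469, 0.465)
t=3.600: state=(0.052, 0.442, 0.506)
t=3.800: state=(0.041, 0.413, 0.545)
largest grid value and its neighbours: I(2.660)=0.52781, I(2.680)=0.52794, I(2.700)=0.52793
parabola through these three points peaks at t≈2.689 with I≈0.52795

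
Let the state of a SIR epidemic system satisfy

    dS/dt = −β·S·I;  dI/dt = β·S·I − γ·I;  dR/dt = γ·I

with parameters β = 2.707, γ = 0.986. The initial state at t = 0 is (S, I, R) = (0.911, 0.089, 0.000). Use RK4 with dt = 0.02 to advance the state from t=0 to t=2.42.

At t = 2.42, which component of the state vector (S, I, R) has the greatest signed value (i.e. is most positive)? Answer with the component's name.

t=0.000: state=(0.911, 0.089, 0.000)
step 1 (dt=0.02): k1=(-0.219, 0.132, 0.088), k2=(-0.222, 0.133, 0.089), k3=(-0.222, 0.133, 0.089), k4=(-0.225, 0.135, 0.090); state += dt/6·(k1+2k2+2k3+k4)
t=0.020: state=(0.907, 0.092, 0.002)
t=0.040: state=(0.902, 0.094, 0.004)
t=0.060: state=(0.897, 0.097, 0.006)
continuing one RK4 step at a time; state shown every 5 steps (Δt=0.1):
t=0.100: state=(0.888, 0.103, 0.009)
t=0.200: state=(0.862, 0.118, 0.020)
t=0.300: state=(0.833, 0.135, 0.033)
t=0.400: state=(0.801, 0.152, 0.047)
t=0.500: state=(0.767, 0.170, 0.063)
t=0.600: state=(0.730, 0.189, 0.081)
t=0.700: state=(0.692, 0.208, 0.100)
t=0.800: state=(0.653, 0.226, 0.122)
t=0.900: state=(0.612, 0.243, 0.145)
t=1.000: state=(0.572, 0.258, 0.169)
t=1.100: state=(0.533, 0.272, 0.196)
t=1.200: state=(0.494, 0.283, 0.223)
t=1.300: state=(0.457, 0.292, 0.251)
t=1.400: state=(0.422, 0.298, 0.280)
t=1.500: state=(0.389, 0.301, 0.310)
t=1.600: state=(0.359, 0.302, 0.340)
t=1.700: state=(0.330, 0.300, 0.369)
t=1.800: state=(0.305, 0.296, 0.399)
t=1.900: state=(0.282, 0.291, 0.428)
t=2.000: state=(0.260, 0.283, 0.456)
t=2.100: state=(0.242, 0.275, 0.484)
t=2.200: state=(0.224, 0.265, 0.510)
t=2.300: state=(0.209, 0.255, 0.536)
t=2.400: state=(0.196, 0.244, 0.560)
t=2.420: state=(0.193, 0.242, 0.565)
compare at T: S=0.193, I=0.242, R=0.565

largest component: R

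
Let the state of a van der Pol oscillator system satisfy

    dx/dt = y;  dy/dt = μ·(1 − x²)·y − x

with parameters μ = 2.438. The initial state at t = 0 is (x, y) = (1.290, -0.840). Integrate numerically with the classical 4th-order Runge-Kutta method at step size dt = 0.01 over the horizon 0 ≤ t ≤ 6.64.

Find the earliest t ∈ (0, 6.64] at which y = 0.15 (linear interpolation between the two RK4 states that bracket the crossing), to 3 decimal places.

t = 1.825

t=0.000: state=(1.290, -0.840)
step 1 (dt=0.01): k1=(-0.840, 0.070), k2=(-0.840, 0.052), k3=(-0.840, 0.052), k4=(-0.839, 0.033); state += dt/6·(k1+2k2+2k3+k4)
t=0.010: state=(1.282, -0.839)
t=0.020: state=(1.273, -0.839)
t=0.030: state=(1.265, -0.840)
continuing one RK4 step at a time; state shown every 25 steps (Δt=0.25):
t=0.250: state=(1.074, -0.925)
t=0.500: state=(0.810, -1.231)
t=0.750: state=(0.424, -1.960)
t=1.000: state=(-0.244, -3.545)
t=1.250: state=(-1.295, -4.167)
t=1.500: state=(-1.950, -1.079)
t=1.750: state=(-2.038, 0.060)
t=1.820: state=(-2.030, 0.145)
next step: t=1.830: state=(-2.029, 0.154) — y has crossed 0.15
linear interpolation between t=1.820 (0.14530) and t=1.830 (0.15420) → t≈1.825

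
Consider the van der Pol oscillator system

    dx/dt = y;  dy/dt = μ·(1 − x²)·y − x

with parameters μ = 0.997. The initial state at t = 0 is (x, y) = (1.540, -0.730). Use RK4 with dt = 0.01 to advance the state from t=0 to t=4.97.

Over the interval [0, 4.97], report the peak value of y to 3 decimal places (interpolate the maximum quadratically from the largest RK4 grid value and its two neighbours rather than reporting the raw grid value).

max y = 2.675

t=0.000: state=(1.540, -0.730)
step 1 (dt=0.01): k1=(-0.730, -0.542), k2=(-0.733, -0.543), k3=(-0.733, -0.543), k4=(-0.735, -0.543); state += dt/6·(k1+2k2+2k3+k4)
t=0.010: state=(1.533, -0.735)
t=0.020: state=(1.525, -0.741)
t=0.030: state=(1.518, -0.746)
continuing one RK4 step at a time; state shown every 20 steps (Δt=0.2):
t=0.200: state=(1.383, -0.844)
t=0.400: state=(1.201, -0.981)
t=0.600: state=(0.988, -1.158)
t=0.800: state=(0.734, -1.395)
t=1.000: state=(0.424, -1.715)
t=1.200: state=(0.042, -2.119)
t=1.400: state=(-0.424, -2.521)
t=1.600: state=(-0.948, -2.649)
t=1.800: state=(-1.443, -2.187)
t=2.000: state=(-1.793, -1.291)
t=2.200: state=(-1.965, -0.477)
t=2.400: state=(-2.005, 0.037)
t=2.600: state=(-1.966, 0.321)
t=2.800: state=(-1.884, 0.486)
t=3.000: state=(-1.775, 0.597)
t=3.200: state=(-1.646, 0.692)
t=3.400: state=(-1.498, 0.789)
t=3.600: state=(-1.329, 0.904)
t=3.800: state=(-1.135, 1.049)
t=4.000: state=(-0.906, 1.244)
t=4.200: state=(-0.633, 1.508)
t=4.400: state=(-0.297, 1.861)
t=4.600: state=(0.117, 2.284)
t=4.800: state=(0.612, 2.631)
t=4.970: state=(1.064, 2.615)
largest grid value and its neighbours: y(4.870)=2.67401, y(4.880)=2.67501, y(4.890)=2.67457
parabola through these three points peaks at t≈4.882 with y≈2.67504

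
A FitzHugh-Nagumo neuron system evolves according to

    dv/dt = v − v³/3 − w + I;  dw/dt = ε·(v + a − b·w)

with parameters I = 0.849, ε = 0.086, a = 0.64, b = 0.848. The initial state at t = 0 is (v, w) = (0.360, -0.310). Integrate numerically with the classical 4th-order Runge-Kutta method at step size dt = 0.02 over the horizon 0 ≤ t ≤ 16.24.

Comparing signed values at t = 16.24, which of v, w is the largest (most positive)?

t=0.000: state=(0.360, -0.310)
step 1 (dt=0.02): k1=(1.503, 0.109), k2=(1.515, 0.110), k3=(1.515, 0.110), k4=(1.527, 0.111); state += dt/6·(k1+2k2+2k3+k4)
t=0.020: state=(0.390, -0.308)
t=0.040: state=(0.421, -0.306)
t=0.060: state=(0.452, -0.303)
continuing one RK4 step at a time; state shown every 50 steps (Δt=1):
t=1.000: state=(1.843, -0.137)
t=2.000: state=(2.040, 0.092)
t=3.000: state=(1.981, 0.305)
t=4.000: state=(1.913, 0.498)
t=5.000: state=(1.844, 0.672)
t=6.000: state=(1.775, 0.828)
t=7.000: state=(1.707, 0.967)
t=8.000: state=(1.638, 1.091)
t=9.000: state=(1.569, 1.200)
t=10.000: state=(1.499, 1.296)
t=11.000: state=(1.427, 1.379)
t=12.000: state=(1.354, 1.451)
t=13.000: state=(1.277, 1.511)
t=14.000: state=(1.195, 1.560)
t=15.000: state=(1.106, 1.599)
t=16.000: state=(1.003, 1.627)
t=16.240: state=(0.976, 1.632)
compare at T: v=0.976, w=1.632

largest component: w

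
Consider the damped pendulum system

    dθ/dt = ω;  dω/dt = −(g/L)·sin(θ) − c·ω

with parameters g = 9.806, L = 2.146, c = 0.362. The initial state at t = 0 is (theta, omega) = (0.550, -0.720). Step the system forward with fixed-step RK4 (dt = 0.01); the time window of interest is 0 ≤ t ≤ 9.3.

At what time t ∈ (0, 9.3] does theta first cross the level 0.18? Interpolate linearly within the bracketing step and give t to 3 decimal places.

t=0.000: state=(0.550, -0.720)
step 1 (dt=0.01): k1=(-0.720, -2.128), k2=(-0.731, -2.110), k3=(-0.731, -2.110), k4=(-0.741, -2.092); state += dt/6·(k1+2k2+2k3+k4)
t=0.010: state=(0.543, -0.741)
t=0.020: state=(0.535, -0.762)
t=0.030: state=(0.527, -0.782)
t=0.360: state=(0.186, -1.199)
next step: t=0.370: state=(0.174, -1.203) — theta has crossed 0.18
linear interpolation between t=0.360 (0.18592) and t=0.370 (0.17392) → t≈0.365

t = 0.365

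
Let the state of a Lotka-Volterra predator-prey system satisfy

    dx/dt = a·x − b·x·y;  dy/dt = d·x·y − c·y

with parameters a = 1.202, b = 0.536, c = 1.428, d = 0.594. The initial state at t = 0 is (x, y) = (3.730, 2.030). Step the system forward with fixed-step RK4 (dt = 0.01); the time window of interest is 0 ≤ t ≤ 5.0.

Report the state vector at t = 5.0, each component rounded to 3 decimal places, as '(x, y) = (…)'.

t=0.000: state=(3.730, 2.030)
step 1 (dt=0.01): k1=(0.425, 1.599), k2=(0.409, 1.608), k3=(0.409, 1.608), k4=(0.393, 1.617); state += dt/6·(k1+2k2+2k3+k4)
t=0.010: state=(3.734, 2.046)
t=0.020: state=(3.738, 2.062)
t=0.030: state=(3.741, 2.079)
continuing one RK4 step at a time; state shown every 20 steps (Δt=0.2):
t=0.200: state=(3.747, 2.382)
t=0.400: state=(3.615, 2.776)
t=0.600: state=(3.343, 3.158)
t=0.800: state=(2.979, 3.457)
t=1.000: state=(2.589, 3.617)
t=1.200: state=(2.232, 3.618)
t=1.400: state=(1.938, 3.481)
t=1.600: state=(1.717, 3.248)
t=1.800: state=(1.565, 2.964)
t=2.000: state=(1.472, 2.667)
t=2.200: state=(1.428, 2.380)
t=2.400: state=(1.428, 2.119)
t=2.600: state=(1.465, 1.890)
t=2.800: state=(1.538, 1.697)
t=3.000: state=(1.644, 1.541)
t=3.200: state=(1.785, 1.419)
t=3.400: state=(1.960, 1.332)
t=3.600: state=(2.168, 1.278)
t=3.800: state=(2.407, 1.260)
t=4.000: state=(2.672, 1.281)
t=4.200: state=(2.953, 1.344)
t=4.400: state=(3.234, 1.459)
t=4.600: state=(3.486, 1.635)
t=4.800: state=(3.674, 1.882)
t=5.000: state=(3.756, 2.202)

(x, y) = (3.756, 2.202)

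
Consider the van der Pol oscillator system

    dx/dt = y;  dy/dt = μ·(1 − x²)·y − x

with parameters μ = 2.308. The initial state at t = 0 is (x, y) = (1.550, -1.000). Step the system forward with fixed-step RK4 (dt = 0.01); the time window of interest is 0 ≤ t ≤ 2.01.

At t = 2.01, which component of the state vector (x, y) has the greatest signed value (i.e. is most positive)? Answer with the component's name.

largest component: y

t=0.000: state=(1.550, -1.000)
step 1 (dt=0.01): k1=(-1.000, 1.687), k2=(-0.992, 1.629), k3=(-0.992, 1.630), k4=(-0.984, 1.575); state += dt/6·(k1+2k2+2k3+k4)
t=0.010: state=(1.540, -0.984)
t=0.020: state=(1.530, -0.968)
t=0.030: state=(1.521, -0.954)
continuing one RK4 step at a time; state shown every 10 steps (Δt=0.1):
t=0.100: state=(1.457, -0.879)
t=0.200: state=(1.372, -0.825)
t=0.300: state=(1.290, -0.812)
t=0.400: state=(1.209, -0.831)
t=0.500: state=(1.123, -0.877)
t=0.600: state=(1.032, -0.950)
t=0.700: state=(0.932, -1.057)
t=0.800: state=(0.820, -1.205)
t=0.900: state=(0.689, -1.409)
t=1.000: state=(0.535, -1.693)
t=1.100: state=(0.347, -2.085)
t=1.200: state=(0.113, -2.617)
t=1.300: state=(-0.181, -3.288)
t=1.400: state=(-0.545, -3.972)
t=1.500: state=(-0.964, -4.300)
t=1.600: state=(-1.377, -3.816)
t=1.700: state=(-1.702, -2.625)
t=1.800: state=(-1.902, -1.408)
t=1.900: state=(-1.998, -0.590)
t=2.000: state=(-2.032, -0.146)
t=2.010: state=(-2.034, -0.116)
compare at T: x=-2.034, y=-0.116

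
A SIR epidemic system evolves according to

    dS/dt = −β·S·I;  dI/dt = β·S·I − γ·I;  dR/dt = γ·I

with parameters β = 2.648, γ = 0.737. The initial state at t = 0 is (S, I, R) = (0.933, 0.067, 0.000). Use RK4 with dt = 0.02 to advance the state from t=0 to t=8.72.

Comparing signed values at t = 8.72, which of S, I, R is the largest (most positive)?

t=0.000: state=(0.933, 0.067, 0.000)
step 1 (dt=0.02): k1=(-0.166, 0.116, 0.049), k2=(-0.168, 0.118, 0.050), k3=(-0.168, 0.118, 0.050), k4=(-0.171, 0.120, 0.051); state += dt/6·(k1+2k2+2k3+k4)
t=0.020: state=(0.930, 0.069, 0.001)
t=0.040: state=(0.926, 0.072, 0.002)
t=0.060: state=(0.923, 0.074, 0.003)
continuing one RK4 step at a time; state shown every 25 steps (Δt=0.5):
t=0.500: state=(0.813, 0.149, 0.038)
t=1.000: state=(0.619, 0.267, 0.114)
t=1.500: state=(0.405, 0.363, 0.232)
t=2.000: state=(0.245, 0.383, 0.372)
t=2.500: state=(0.151, 0.342, 0.507)
t=3.000: state=(0.100, 0.279, 0.621)
t=3.500: state=(0.072, 0.216, 0.712)
t=4.000: state=(0.056, 0.162, 0.781)
t=4.500: state=(0.047, 0.120, 0.833)
t=5.000: state=(0.041, 0.088, 0.871)
t=5.500: state=(0.037, 0.064, 0.899)
t=6.000: state=(0.034, 0.046, 0.919)
t=6.500: state=(0.033, 0.034, 0.934)
t=7.000: state=(0.031, 0.024, 0.944)
t=7.500: state=(0.031, 0.017, 0.952)
t=8.000: state=(0.030, 0.013, 0.958)
t=8.500: state=(0.029, 0.009, 0.961)
t=8.720: state=(0.029, 0.008, 0.963)
compare at T: S=0.029, I=0.008, R=0.963

largest component: R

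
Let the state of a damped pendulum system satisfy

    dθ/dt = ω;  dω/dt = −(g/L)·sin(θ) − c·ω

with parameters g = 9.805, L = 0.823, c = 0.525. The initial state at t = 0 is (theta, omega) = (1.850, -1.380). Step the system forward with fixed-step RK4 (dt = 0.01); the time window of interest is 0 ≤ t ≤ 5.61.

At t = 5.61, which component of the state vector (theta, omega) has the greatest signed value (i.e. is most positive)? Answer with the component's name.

t=0.000: state=(1.850, -1.380)
step 1 (dt=0.01): k1=(-1.380, -10.728), k2=(-1.434, -10.722), k3=(-1.434, -10.723), k4=(-1.487, -10.717); state += dt/6·(k1+2k2+2k3+k4)
t=0.010: state=(1.836, -1.487)
t=0.020: state=(1.820, -1.594)
t=0.030: state=(1.804, -1.701)
continuing one RK4 step at a time; state shown every 20 steps (Δt=0.2):
t=0.200: state=(1.362, -3.477)
t=0.400: state=(0.501, -4.911)
t=0.600: state=(-0.469, -4.418)
t=0.800: state=(-1.156, -2.305)
t=1.000: state=(-1.374, 0.104)
t=1.200: state=(-1.131, 2.259)
t=1.400: state=(-0.517, 3.696)
t=1.600: state=(0.243, 3.611)
t=1.800: state=(0.827, 2.055)
t=2.000: state=(1.032, -0.007)
t=2.200: state=(0.838, -1.862)
t=2.400: state=(0.339, -2.944)
t=2.600: state=(-0.251, -2.728)
t=2.800: state=(-0.677, -1.399)
t=3.000: state=(-0.787, 0.300)
t=3.200: state=(-0.575, 1.730)
t=3.400: state=(-0.148, 2.366)
t=3.600: state=(0.299, 1.937)
t=3.800: state=(0.575, 0.744)
t=4.000: state=(0.586, -0.613)
t=4.200: state=(0.354, -1.603)
t=4.400: state=(-0.004, -1.837)
t=4.600: state=(-0.325, -1.256)
t=4.800: state=(-0.476, -0.211)
t=5.000: state=(-0.411, 0.814)
t=5.200: state=(-0.179, 1.406)
t=5.400: state=(0.107, 1.340)
t=5.600: state=(0.318, 0.703)
t=5.610: state=(0.325, 0.662)
compare at T: theta=0.325, omega=0.662

largest component: omega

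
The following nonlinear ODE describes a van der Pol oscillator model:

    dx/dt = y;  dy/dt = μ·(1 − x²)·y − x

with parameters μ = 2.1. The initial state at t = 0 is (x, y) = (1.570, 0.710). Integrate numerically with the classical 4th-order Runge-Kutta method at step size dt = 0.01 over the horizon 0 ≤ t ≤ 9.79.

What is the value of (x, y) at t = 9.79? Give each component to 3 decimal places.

t=0.000: state=(1.570, 0.710)
step 1 (dt=0.01): k1=(0.710, -3.754), k2=(0.691, -3.716), k3=(0.691, -3.716), k4=(0.673, -3.678); state += dt/6·(k1+2k2+2k3+k4)
t=0.010: state=(1.577, 0.673)
t=0.020: state=(1.583, 0.636)
t=0.030: state=(1.590, 0.601)
continuing one RK4 step at a time; state shown every 50 steps (Δt=0.5):
t=0.500: state=(1.618, -0.261)
t=1.000: state=(1.423, -0.489)
t=1.500: state=(1.124, -0.735)
t=2.000: state=(0.622, -1.414)
t=2.500: state=(-0.579, -3.691)
t=3.000: state=(-1.965, -0.717)
t=3.500: state=(-1.963, 0.275)
t=4.000: state=(-1.802, 0.356)
t=4.500: state=(-1.607, 0.429)
t=5.000: state=(-1.365, 0.556)
t=5.500: state=(-1.025, 0.848)
t=6.000: state=(-0.415, 1.804)
t=6.500: state=(1.084, 3.895)
t=7.000: state=(2.017, 0.138)
t=7.500: state=(1.926, -0.306)
t=8.000: state=(1.756, -0.372)
t=8.500: state=(1.551, -0.454)
t=9.000: state=(1.291, -0.607)
t=9.500: state=(0.909, -0.987)
t=9.790: state=(0.553, -1.543)

(x, y) = (0.553, -1.543)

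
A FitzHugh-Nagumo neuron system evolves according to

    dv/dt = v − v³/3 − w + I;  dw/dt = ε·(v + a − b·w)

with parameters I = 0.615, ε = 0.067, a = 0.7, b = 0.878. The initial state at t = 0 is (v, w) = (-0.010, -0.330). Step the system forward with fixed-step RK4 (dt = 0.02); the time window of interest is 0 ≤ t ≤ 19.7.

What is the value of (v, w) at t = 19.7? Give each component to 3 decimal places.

(v, w) = (0.058, 1.430)

t=0.000: state=(-0.010, -0.330)
step 1 (dt=0.02): k1=(0.935, 0.066), k2=(0.944, 0.066), k3=(0.944, 0.066), k4=(0.953, 0.067); state += dt/6·(k1+2k2+2k3+k4)
t=0.020: state=(0.009, -0.329)
t=0.040: state=(0.028, -0.327)
t=0.060: state=(0.048, -0.326)
continuing one RK4 step at a time; state shown every 50 steps (Δt=1):
t=1.000: state=(1.324, -0.226)
t=2.000: state=(1.966, -0.053)
t=3.000: state=(1.957, 0.124)
t=4.000: state=(1.900, 0.288)
t=5.000: state=(1.840, 0.439)
t=6.000: state=(1.779, 0.577)
t=7.000: state=(1.718, 0.704)
t=8.000: state=(1.656, 0.819)
t=9.000: state=(1.594, 0.923)
t=10.000: state=(1.529, 1.018)
t=11.000: state=(1.463, 1.102)
t=12.000: state=(1.393, 1.178)
t=13.000: state=(1.320, 1.244)
t=14.000: state=(1.241, 1.302)
t=15.000: state=(1.153, 1.351)
t=16.000: state=(1.050, 1.391)
t=17.000: state=(0.923, 1.422)
t=18.000: state=(0.746, 1.441)
t=19.000: state=(0.450, 1.444)
t=19.700: state=(0.058, 1.430)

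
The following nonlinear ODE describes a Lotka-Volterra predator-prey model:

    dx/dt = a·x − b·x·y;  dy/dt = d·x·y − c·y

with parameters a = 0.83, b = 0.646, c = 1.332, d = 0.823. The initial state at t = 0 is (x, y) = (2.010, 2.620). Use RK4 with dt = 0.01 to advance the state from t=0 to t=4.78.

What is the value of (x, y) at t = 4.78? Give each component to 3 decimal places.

t=0.000: state=(2.010, 2.620)
step 1 (dt=0.01): k1=(-1.734, 0.844), k2=(-1.732, 0.827), k3=(-1.732, 0.827), k4=(-1.729, 0.809); state += dt/6·(k1+2k2+2k3+k4)
t=0.010: state=(1.993, 2.628)
t=0.020: state=(1.975, 2.636)
t=0.030: state=(1.958, 2.644)
continuing one RK4 step at a time; state shown every 20 steps (Δt=0.2):
t=0.200: state=(1.678, 2.718)
t=0.400: state=(1.396, 2.680)
t=0.600: state=(1.176, 2.535)
t=0.800: state=(1.014, 2.324)
t=1.000: state=(0.900, 2.083)
t=1.200: state=(0.825, 1.838)
t=1.400: state=(0.780, 1.607)
t=1.600: state=(0.758, 1.397)
t=1.800: state=(0.757, 1.212)
t=2.000: state=(0.772, 1.053)
t=2.200: state=(0.803, 0.918)
t=2.400: state=(0.848, 0.805)
t=2.600: state=(0.908, 0.713)
t=2.800: state=(0.982, 0.638)
t=3.000: state=(1.072, 0.579)
t=3.200: state=(1.178, 0.533)
t=3.400: state=(1.301, 0.501)
t=3.600: state=(1.442, 0.481)
t=3.800: state=(1.601, 0.473)
t=4.000: state=(1.778, 0.479)
t=4.200: state=(1.971, 0.499)
t=4.400: state=(2.176, 0.538)
t=4.600: state=(2.388, 0.600)
t=4.780: state=(2.574, 0.682)

(x, y) = (2.574, 0.682)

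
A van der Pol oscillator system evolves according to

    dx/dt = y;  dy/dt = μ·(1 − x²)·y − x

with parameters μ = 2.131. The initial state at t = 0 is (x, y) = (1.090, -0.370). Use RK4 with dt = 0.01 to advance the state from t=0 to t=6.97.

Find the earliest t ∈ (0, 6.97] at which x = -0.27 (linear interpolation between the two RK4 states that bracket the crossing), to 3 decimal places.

t=0.000: state=(1.090, -0.370)
step 1 (dt=0.01): k1=(-0.370, -0.942), k2=(-0.375, -0.941), k3=(-0.375, -0.941), k4=(-0.379, -0.941); state += dt/6·(k1+2k2+2k3+k4)
t=0.010: state=(1.086, -0.379)
t=0.020: state=(1.082, -0.389)
t=0.030: state=(1.078, -0.398)
continuing one RK4 step at a time; state shown every 25 steps (Δt=0.25):
t=0.250: state=(0.968, -0.613)
t=0.500: state=(0.778, -0.928)
t=0.750: state=(0.486, -1.457)
t=1.000: state=(0.009, -2.459)
t=1.100: state=(-0.264, -3.016)
next step: t=1.110: state=(-0.294, -3.073) — x has crossed -0.27
linear interpolation between t=1.100 (-0.26388) and t=1.110 (-0.29432) → t≈1.102

t = 1.102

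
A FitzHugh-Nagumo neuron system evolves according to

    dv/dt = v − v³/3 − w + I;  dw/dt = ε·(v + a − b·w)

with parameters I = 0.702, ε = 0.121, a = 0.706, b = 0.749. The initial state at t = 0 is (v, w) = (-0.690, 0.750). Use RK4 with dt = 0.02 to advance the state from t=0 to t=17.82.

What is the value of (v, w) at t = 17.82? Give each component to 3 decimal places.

(v, w) = (1.524, 1.165)

t=0.000: state=(-0.690, 0.750)
step 1 (dt=0.02): k1=(-0.628, -0.066), k2=(-0.631, -0.067), k3=(-0.631, -0.067), k4=(-0.634, -0.067); state += dt/6·(k1+2k2+2k3+k4)
t=0.020: state=(-0.703, 0.749)
t=0.040: state=(-0.715, 0.747)
t=0.060: state=(-0.728, 0.746)
continuing one RK4 step at a time; state shown every 50 steps (Δt=1):
t=1.000: state=(-1.324, 0.648)
t=2.000: state=(-1.579, 0.501)
t=3.000: state=(-1.566, 0.357)
t=4.000: state=(-1.491, 0.230)
t=5.000: state=(-1.401, 0.125)
t=6.000: state=(-1.305, 0.039)
t=7.000: state=(-1.203, -0.028)
t=8.000: state=(-1.090, -0.076)
t=9.000: state=(-0.960, -0.107)
t=10.000: state=(-0.795, -0.117)
t=11.000: state=(-0.554, -0.105)
t=12.000: state=(-0.104, -0.055)
t=13.000: state=(0.892, 0.071)
t=14.000: state=(1.773, 0.313)
t=15.000: state=(1.822, 0.578)
t=16.000: state=(1.728, 0.816)
t=17.000: state=(1.618, 1.020)
t=17.820: state=(1.524, 1.165)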